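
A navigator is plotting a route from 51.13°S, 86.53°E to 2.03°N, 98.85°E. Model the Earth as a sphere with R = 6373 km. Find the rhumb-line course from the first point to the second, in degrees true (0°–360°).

11.3°

Δψ = ln[tan(π/4+φ₂/2)/tan(π/4+φ₁/2)] = +1.0772
Δλ = +0.2150 rad (taken the short way round)
course = atan2(Δλ, Δψ) = 11.29°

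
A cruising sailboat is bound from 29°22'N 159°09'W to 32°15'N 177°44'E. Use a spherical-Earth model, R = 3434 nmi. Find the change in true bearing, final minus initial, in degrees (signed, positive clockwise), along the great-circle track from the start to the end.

-12.0°

At departure: θ₁ = atan2(sin Δλ cos φ₂, cos φ₁ sin φ₂ − sin φ₁ cos φ₂ cos Δλ) = 284.13°
At arrival: θ₂ = atan2(sin Δλ cos φ₁, −cos φ₂ sin φ₁ + sin φ₂ cos φ₁ cos Δλ) = 272.17°
Δθ = θ₂ − θ₁ = -12.0°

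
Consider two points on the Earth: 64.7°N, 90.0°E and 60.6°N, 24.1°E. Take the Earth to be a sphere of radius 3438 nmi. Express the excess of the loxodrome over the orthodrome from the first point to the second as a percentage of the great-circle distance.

Great circle: σ = 0.5088 rad → d_gc = Rσ = 1749.4 nmi
Rhumb: Δφ = -0.0716, Δλ = -1.1502, Δψ = -0.1560, q = Δφ/Δψ = 0.4586 → d_rh = R√(Δφ²+q²Δλ²) = 1830.0 nmi
Excess = (1830.0 − 1749.4) / 1749.4 = 80.6 / 1749.4 = 4.61% ≈ 4.6%

4.6%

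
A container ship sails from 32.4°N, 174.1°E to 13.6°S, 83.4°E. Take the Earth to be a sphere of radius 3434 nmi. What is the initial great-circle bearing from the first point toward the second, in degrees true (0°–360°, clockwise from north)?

N = sin Δλ·cos φ₂ = -0.9719;  D = cos φ₁ sin φ₂ − sin φ₁ cos φ₂ cos Δλ = -0.1922
initial course = atan2(N, D) = 258.82°

258.8°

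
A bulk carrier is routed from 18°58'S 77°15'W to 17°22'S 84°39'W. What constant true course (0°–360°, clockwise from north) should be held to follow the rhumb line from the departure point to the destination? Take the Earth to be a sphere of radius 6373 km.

282.8°

Meridional parts: M(φ₁)=-0.3372, M(φ₂)=-0.3079 → ΔM = +0.0294;  Δλ = -0.1292 rad
tan C = Δλ / ΔM = -4.3943 → C = 282.82°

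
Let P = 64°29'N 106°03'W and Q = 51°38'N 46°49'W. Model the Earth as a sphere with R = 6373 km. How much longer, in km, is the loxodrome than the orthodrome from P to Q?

122 km

Great circle: cos σ = sin φ₁ sin φ₂ + cos φ₁ cos φ₂ cos Δλ,  σ = 0.5654 rad → d_gc = 3603.5 km
Rhumb line: Δψ = -0.4295, q = Δφ/Δψ = 0.5222, d_rh = R√(Δφ²+q²Δλ²) = 3725.4 km
Excess = 3725.4 − 3603.5 = 121.9 ≈ 122 km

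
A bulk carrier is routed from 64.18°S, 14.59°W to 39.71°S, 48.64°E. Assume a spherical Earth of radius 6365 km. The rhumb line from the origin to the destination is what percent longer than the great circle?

3.4%

Great circle: σ = 0.7583 rad → d_gc = Rσ = 4826.3 km
Rhumb: Δφ = +0.4271, Δλ = +1.1036, Δψ = +0.7168, q = Δφ/Δψ = 0.5958 → d_rh = R√(Δφ²+q²Δλ²) = 4990.6 km
Excess = (4990.6 − 4826.3) / 4826.3 = 164.3 / 4826.3 = 3.40% ≈ 3.4%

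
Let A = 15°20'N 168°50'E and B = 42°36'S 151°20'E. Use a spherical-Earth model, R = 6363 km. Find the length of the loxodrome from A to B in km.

Δψ = ln[tan(π/4+φ₂/2)/tan(π/4+φ₁/2)] = -1.0942;  Δφ = -1.0111 rad,  Δλ = -0.3054 rad
q = Δφ/Δψ = 0.9241
d = R·√(Δφ² + q²Δλ²) = 6363·1.04978 = 6680 km

6680 km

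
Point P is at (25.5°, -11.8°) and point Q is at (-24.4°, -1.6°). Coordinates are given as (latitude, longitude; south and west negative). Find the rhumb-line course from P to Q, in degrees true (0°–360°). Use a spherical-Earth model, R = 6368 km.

168.8°

Meridional parts: M(φ₁)=+0.4605, M(φ₂)=-0.4393 → ΔM = -0.8999;  Δλ = +0.1780 rad
tan C = Δλ / ΔM = -0.1978 → C = 168.81°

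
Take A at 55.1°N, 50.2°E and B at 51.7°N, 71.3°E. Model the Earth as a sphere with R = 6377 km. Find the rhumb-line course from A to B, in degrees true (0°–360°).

Δψ = ln[tan(π/4+φ₂/2)/tan(π/4+φ₁/2)] = -0.0996
Δλ = +0.3683 rad (taken the short way round)
course = atan2(Δλ, Δψ) = 105.13°

105.1°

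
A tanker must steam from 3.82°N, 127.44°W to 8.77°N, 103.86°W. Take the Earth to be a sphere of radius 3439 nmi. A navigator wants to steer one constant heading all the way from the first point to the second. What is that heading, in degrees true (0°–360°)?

Meridional parts: M(φ₁)=+0.0667, M(φ₂)=+0.1537 → ΔM = +0.0869;  Δλ = +0.4115 rad
tan C = Δλ / ΔM = +4.7334 → C = 78.07°

78.1°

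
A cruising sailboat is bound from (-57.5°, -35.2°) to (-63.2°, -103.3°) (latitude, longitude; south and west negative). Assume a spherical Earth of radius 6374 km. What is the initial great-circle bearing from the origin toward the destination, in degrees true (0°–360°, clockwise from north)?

231.1°

θ = atan2( sin Δλ·cos φ₂ ,  cos φ₁ sin φ₂ − sin φ₁ cos φ₂ cos Δλ )
  = atan2(-0.4183, -0.3378) = 231.08°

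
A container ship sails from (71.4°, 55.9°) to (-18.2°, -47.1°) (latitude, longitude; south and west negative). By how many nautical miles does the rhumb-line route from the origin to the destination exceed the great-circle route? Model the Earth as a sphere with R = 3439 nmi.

350 nmi

Great circle: cos σ = sin φ₁ sin φ₂ + cos φ₁ cos φ₂ cos Δλ,  σ = 1.9436 rad → d_gc = 6683.9 nmi
Rhumb line: Δψ = -2.1325, q = Δφ/Δψ = 0.7333, d_rh = R√(Δφ²+q²Δλ²) = 7033.9 nmi
Excess = 7033.9 − 6683.9 = 350.0 ≈ 350 nmi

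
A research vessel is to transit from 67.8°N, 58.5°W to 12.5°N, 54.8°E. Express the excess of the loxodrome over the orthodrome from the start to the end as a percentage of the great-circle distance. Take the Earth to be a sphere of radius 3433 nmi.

Great circle: σ = 1.5163 rad → d_gc = Rσ = 5205.4 nmi
Rhumb: Δφ = -0.9652, Δλ = +1.9775, Δψ = -1.4087, q = Δφ/Δψ = 0.6851 → d_rh = R√(Δφ²+q²Δλ²) = 5710.6 nmi
Excess = (5710.6 − 5205.4) / 5205.4 = 505.2 / 5205.4 = 9.71% ≈ 9.7%

9.7%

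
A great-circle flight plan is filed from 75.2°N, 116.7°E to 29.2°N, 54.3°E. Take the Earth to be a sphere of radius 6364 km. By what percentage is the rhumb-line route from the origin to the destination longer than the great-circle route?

3.4%

Great circle: σ = 0.9582 rad → d_gc = Rσ = 6098.1 km
Rhumb: Δφ = -0.8029, Δλ = -1.0891, Δψ = -1.5079, q = Δφ/Δψ = 0.5324 → d_rh = R√(Δφ²+q²Δλ²) = 6302.6 km
Excess = (6302.6 − 6098.1) / 6098.1 = 204.5 / 6098.1 = 3.354% ≈ 3.4%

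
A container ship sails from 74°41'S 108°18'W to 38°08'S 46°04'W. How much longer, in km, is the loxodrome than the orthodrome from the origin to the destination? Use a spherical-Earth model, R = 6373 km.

Great circle: cos σ = sin φ₁ sin φ₂ + cos φ₁ cos φ₂ cos Δλ,  σ = 0.8060 rad → d_gc = 5136.92 km
Rhumb line: Δψ = +1.2855, q = Δφ/Δψ = 0.4962, d_rh = R√(Δφ²+q²Δλ²) = 5322.36 km
Excess = 5322.36 − 5136.92 = 185.44 ≈ 185 km

185 km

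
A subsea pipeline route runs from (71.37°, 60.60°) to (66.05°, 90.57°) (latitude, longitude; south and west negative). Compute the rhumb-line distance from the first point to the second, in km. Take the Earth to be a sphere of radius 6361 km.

1339 km

Rhumb course C = atan2(Δλ, Δψ) with Δψ = ln[tan(π/4+φ₂/2)/tan(π/4+φ₁/2)] = -0.2570, Δλ = +0.5231 → C = 116.17°
d = R·|Δφ| / |cos C| = 6361·0.09285 / 0.44103 = 1339 km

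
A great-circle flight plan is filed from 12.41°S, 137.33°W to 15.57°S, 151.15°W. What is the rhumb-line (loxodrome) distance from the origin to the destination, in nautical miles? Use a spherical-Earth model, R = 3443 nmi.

Δψ = ln[tan(π/4+φ₂/2)/tan(π/4+φ₁/2)] = -0.0568;  Δφ = -0.0552 rad,  Δλ = -0.2412 rad
q = Δφ/Δψ = 0.9702
d = R·√(Δφ² + q²Δλ²) = 3443·0.24043 = 828 nmi

828 nmi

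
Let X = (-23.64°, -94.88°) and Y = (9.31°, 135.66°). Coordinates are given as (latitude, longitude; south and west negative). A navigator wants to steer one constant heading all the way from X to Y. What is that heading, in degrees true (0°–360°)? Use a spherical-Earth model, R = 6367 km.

284.6°

Δψ = ln[tan(π/4+φ₂/2)/tan(π/4+φ₁/2)] = +0.5880
Δλ = -2.2595 rad (taken the short way round)
course = atan2(Δλ, Δψ) = 284.59°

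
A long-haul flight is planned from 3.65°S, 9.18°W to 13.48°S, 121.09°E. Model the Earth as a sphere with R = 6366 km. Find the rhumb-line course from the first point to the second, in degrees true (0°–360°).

Δψ = ln[tan(π/4+φ₂/2)/tan(π/4+φ₁/2)] = -0.1737
Δλ = +2.2736 rad (taken the short way round)
course = atan2(Δλ, Δψ) = 94.37°

94.4°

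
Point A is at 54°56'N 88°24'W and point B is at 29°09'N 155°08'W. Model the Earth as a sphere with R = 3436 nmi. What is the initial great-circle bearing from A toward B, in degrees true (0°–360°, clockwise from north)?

θ = atan2( sin Δλ·cos φ₂ ,  cos φ₁ sin φ₂ − sin φ₁ cos φ₂ cos Δλ )
  = atan2(-0.8023, -0.0025) = 269.82°

269.8°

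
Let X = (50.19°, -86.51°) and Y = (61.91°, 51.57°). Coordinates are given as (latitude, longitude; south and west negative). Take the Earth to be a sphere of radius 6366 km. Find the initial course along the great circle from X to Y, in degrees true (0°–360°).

θ = atan2( sin Δλ·cos φ₂ ,  cos φ₁ sin φ₂ − sin φ₁ cos φ₂ cos Δλ )
  = atan2(+0.3146, +0.8340) = 20.67°

20.7°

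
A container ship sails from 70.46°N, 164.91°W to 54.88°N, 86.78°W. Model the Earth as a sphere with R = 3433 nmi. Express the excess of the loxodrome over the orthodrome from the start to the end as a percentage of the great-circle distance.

6.6%

Great circle: σ = 0.6259 rad → d_gc = Rσ = 2148.8 nmi
Rhumb: Δφ = -0.2719, Δλ = +1.3636, Δψ = -0.6086, q = Δφ/Δψ = 0.4468 → d_rh = R√(Δφ²+q²Δλ²) = 2290.6 nmi
Excess = (2290.6 − 2148.8) / 2148.8 = 141.8 / 2148.8 = 6.60% ≈ 6.6%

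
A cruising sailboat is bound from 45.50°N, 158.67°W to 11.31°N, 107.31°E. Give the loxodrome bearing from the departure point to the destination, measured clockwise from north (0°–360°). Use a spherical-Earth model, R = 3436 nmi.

Meridional parts: M(φ₁)=+0.8938, M(φ₂)=+0.1987 → ΔM = -0.6951;  Δλ = -1.6410 rad
tan C = Δλ / ΔM = +2.3608 → C = 247.04°

247.0°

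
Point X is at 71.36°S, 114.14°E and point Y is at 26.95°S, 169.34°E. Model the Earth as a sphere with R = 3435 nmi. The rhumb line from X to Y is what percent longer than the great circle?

Great circle: σ = 0.9372 rad → d_gc = Rσ = 3219.3 nmi
Rhumb: Δφ = +0.7751, Δλ = +0.9634, Δψ = +1.3185, q = Δφ/Δψ = 0.5879 → d_rh = R√(Δφ²+q²Δλ²) = 3297.5 nmi
Excess = (3297.5 − 3219.3) / 3219.3 = 78.2 / 3219.3 = 2.43% ≈ 2.4%

2.4%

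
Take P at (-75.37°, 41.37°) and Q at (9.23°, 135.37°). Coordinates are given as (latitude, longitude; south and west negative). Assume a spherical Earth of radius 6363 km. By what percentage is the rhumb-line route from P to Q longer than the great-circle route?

Great circle: σ = 1.7443 rad → d_gc = Rσ = 11098.7 km
Rhumb: Δφ = +1.4765, Δλ = +1.6406, Δψ = +2.2146, q = Δφ/Δψ = 0.6667 → d_rh = R√(Δφ²+q²Δλ²) = 11692.4 km
Excess = (11692.4 − 11098.7) / 11098.7 = 593.7 / 11098.7 = 5.349% ≈ 5.3%

5.3%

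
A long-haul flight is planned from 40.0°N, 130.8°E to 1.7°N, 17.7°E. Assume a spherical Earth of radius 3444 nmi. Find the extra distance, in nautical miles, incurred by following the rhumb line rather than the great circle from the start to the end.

220 nmi

Great circle: cos σ = sin φ₁ sin φ₂ + cos φ₁ cos φ₂ cos Δλ,  σ = 1.8560 rad → d_gc = 6392.040 nmi
Rhumb line: Δψ = -0.7332, q = Δφ/Δψ = 0.9117, d_rh = R√(Δφ²+q²Δλ²) = 6611.545 nmi
Excess = 6611.545 − 6392.040 = 219.505 ≈ 220 nmi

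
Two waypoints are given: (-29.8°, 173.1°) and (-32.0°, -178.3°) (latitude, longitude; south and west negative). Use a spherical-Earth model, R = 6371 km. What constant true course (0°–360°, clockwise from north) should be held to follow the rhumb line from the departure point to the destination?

106.6°

Δψ = ln[tan(π/4+φ₂/2)/tan(π/4+φ₁/2)] = -0.0448
Δλ = +0.1501 rad (taken the short way round)
course = atan2(Δλ, Δψ) = 106.60°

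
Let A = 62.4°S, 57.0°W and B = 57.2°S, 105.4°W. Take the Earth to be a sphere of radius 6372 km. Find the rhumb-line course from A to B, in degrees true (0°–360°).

Meridional parts: M(φ₁)=-1.4040, M(φ₂)=-1.2231 → ΔM = +0.1809;  Δλ = -0.8447 rad
tan C = Δλ / ΔM = -4.6708 → C = 282.08°

282.1°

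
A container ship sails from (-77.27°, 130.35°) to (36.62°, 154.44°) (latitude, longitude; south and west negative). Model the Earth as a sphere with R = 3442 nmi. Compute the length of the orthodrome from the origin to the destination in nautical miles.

cos σ = sin φ₁ sin φ₂ + cos φ₁ cos φ₂ cos Δλ
      = sin(-77.27°)sin(36.62°) + cos(-77.27°)cos(36.62°)cos(24.09°) = -0.4204
σ = 114.859° → d = Rσ = 3442·2.00467 = 6900 nmi

6900 nmi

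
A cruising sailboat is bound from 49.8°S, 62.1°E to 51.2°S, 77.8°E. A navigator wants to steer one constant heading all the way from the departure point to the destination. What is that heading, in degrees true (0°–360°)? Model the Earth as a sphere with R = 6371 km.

Δψ = ln[tan(π/4+φ₂/2)/tan(π/4+φ₁/2)] = -0.0384
Δλ = +0.2740 rad (taken the short way round)
course = atan2(Δλ, Δψ) = 97.98°

98.0°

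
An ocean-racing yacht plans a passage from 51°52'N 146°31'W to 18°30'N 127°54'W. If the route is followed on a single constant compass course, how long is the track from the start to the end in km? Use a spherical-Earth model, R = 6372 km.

4058 km

Rhumb course C = atan2(Δλ, Δψ) with Δψ = ln[tan(π/4+φ₂/2)/tan(π/4+φ₁/2)] = -0.7337, Δλ = +0.3249 → C = 156.11°
d = R·|Δφ| / |cos C| = 6372·0.58236 / 0.91436 = 4058 km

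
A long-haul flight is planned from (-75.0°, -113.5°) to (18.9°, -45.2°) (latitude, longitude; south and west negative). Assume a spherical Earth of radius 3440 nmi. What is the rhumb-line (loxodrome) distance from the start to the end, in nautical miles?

6314 nmi

Δψ = ln[tan(π/4+φ₂/2)/tan(π/4+φ₁/2)] = +2.3636;  Δφ = +1.6389 rad,  Δλ = +1.1921 rad
q = Δφ/Δψ = 0.6934
d = R·√(Δφ² + q²Δλ²) = 3440·1.83550 = 6314 nmi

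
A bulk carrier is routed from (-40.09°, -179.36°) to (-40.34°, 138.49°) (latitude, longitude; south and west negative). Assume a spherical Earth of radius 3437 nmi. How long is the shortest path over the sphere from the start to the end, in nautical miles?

Haversine: a = sin²(Δφ/2)+cos φ₁ cos φ₂ sin²(Δλ/2) = 0.07541;  σ = 2·atan2(√a,√(1−a))
σ = 31.876° → d = Rσ = 3437·0.55635 = 1912 nmi

1912 nmi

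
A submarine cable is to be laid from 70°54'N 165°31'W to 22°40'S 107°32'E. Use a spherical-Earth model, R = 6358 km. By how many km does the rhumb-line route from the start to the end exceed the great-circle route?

387 km

Great circle: cos σ = sin φ₁ sin φ₂ + cos φ₁ cos φ₂ cos Δλ,  σ = 1.9263 rad → d_gc = 12247.6 km
Rhumb line: Δψ = -2.1887, q = Δφ/Δψ = 0.7461, d_rh = R√(Δφ²+q²Δλ²) = 12634.5 km
Excess = 12634.5 − 12247.6 = 386.9 ≈ 387 km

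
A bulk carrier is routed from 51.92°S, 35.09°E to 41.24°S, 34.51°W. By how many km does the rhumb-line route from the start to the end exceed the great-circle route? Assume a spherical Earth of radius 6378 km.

Great circle: cos σ = sin φ₁ sin φ₂ + cos φ₁ cos φ₂ cos Δλ,  σ = 0.8223 rad → d_gc = 5244.4 km
Rhumb line: Δψ = +0.2725, q = Δφ/Δψ = 0.6841, d_rh = R√(Δφ²+q²Δλ²) = 5432.0 km
Excess = 5432.0 − 5244.4 = 187.6 ≈ 188 km

188 km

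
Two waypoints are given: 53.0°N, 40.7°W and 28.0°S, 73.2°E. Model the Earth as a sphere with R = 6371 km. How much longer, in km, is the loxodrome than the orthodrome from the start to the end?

Great circle: cos σ = sin φ₁ sin φ₂ + cos φ₁ cos φ₂ cos Δλ,  σ = 2.2021 rad → d_gc = 14029.7 km
Rhumb line: Δψ = -1.6042, q = Δφ/Δψ = 0.8812, d_rh = R√(Δφ²+q²Δλ²) = 14342.0 km
Excess = 14342.0 − 14029.7 = 312.3 ≈ 312 km

312 km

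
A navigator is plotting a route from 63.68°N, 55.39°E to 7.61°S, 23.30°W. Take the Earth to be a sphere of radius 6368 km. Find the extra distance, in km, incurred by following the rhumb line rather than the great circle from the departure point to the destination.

Great circle: cos σ = sin φ₁ sin φ₂ + cos φ₁ cos φ₂ cos Δλ,  σ = 1.6033 rad → d_gc = 10209.9 km
Rhumb line: Δψ = -1.5865, q = Δφ/Δψ = 0.7843, d_rh = R√(Δφ²+q²Δλ²) = 10480.0 km
Excess = 10480.0 − 10209.9 = 270.1 ≈ 270 km

270 km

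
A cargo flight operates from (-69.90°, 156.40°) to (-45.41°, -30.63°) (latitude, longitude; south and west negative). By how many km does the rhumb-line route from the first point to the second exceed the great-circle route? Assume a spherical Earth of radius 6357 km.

2985 km

Great circle: cos σ = sin φ₁ sin φ₂ + cos φ₁ cos φ₂ cos Δλ,  σ = 1.1270 rad → d_gc = 7164.6 km
Rhumb line: Δψ = +0.8388, q = Δφ/Δψ = 0.5096, d_rh = R√(Δφ²+q²Δλ²) = 10149.8 km
Excess = 10149.8 − 7164.6 = 2985.2 ≈ 2985 km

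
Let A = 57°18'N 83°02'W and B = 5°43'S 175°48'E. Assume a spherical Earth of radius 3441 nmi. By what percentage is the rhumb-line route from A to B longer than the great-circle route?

Great circle: σ = 1.7598 rad → d_gc = Rσ = 6055.6 nmi
Rhumb: Δφ = -1.0998, Δλ = -1.7657, Δψ = -1.3263, q = Δφ/Δψ = 0.8293 → d_rh = R√(Δφ²+q²Δλ²) = 6301.5 nmi
Excess = (6301.5 − 6055.6) / 6055.6 = 245.9 / 6055.6 = 4.06% ≈ 4.1%

4.1%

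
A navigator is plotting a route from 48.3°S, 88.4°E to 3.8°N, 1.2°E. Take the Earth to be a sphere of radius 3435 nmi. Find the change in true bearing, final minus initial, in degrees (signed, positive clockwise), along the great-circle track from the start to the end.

+43.7°

Initial bearing θ₁ = atan2(sin Δλ cos φ₂, cos φ₁ sin φ₂ − sin φ₁ cos φ₂ cos Δλ) = 274.62°
Final bearing θ₂ = (initial bearing from the destination back to the start) + 180° = 318.35°
Δθ = θ₂ − θ₁ = +43.7°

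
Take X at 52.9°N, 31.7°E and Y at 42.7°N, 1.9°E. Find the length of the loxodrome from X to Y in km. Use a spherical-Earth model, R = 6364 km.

Rhumb course C = atan2(Δλ, Δψ) with Δψ = ln[tan(π/4+φ₂/2)/tan(π/4+φ₁/2)] = -0.2662, Δλ = -0.5201 → C = 242.89°
d = R·|Δφ| / |cos C| = 6364·0.17802 / 0.45566 = 2486 km

2486 km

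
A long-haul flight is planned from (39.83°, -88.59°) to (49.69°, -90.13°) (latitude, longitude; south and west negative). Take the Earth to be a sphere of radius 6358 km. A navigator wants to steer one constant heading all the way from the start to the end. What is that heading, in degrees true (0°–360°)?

353.7°

Meridional parts: M(φ₁)=+0.7590, M(φ₂)=+1.0023 → ΔM = +0.2433;  Δλ = -0.0269 rad
tan C = Δλ / ΔM = -0.1105 → C = 353.69°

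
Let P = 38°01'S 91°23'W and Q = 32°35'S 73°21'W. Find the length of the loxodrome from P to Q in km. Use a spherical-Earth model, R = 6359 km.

Δψ = ln[tan(π/4+φ₂/2)/tan(π/4+φ₁/2)] = +0.1163;  Δφ = +0.0948 rad,  Δλ = +0.3147 rad
q = Δφ/Δψ = 0.8155
d = R·√(Δφ² + q²Δλ²) = 6359·0.27364 = 1740 km

1740 km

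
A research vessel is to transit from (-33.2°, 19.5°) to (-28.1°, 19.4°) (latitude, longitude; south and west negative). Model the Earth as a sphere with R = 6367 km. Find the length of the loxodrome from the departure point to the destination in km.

Δψ = ln[tan(π/4+φ₂/2)/tan(π/4+φ₁/2)] = +0.1035;  Δφ = +0.0890 rad,  Δλ = -0.0017 rad
q = Δφ/Δψ = 0.8598
d = R·√(Δφ² + q²Δλ²) = 6367·0.08902 = 567 km

567 km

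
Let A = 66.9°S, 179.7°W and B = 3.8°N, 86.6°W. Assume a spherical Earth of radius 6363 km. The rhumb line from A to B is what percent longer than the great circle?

Great circle: σ = 1.6530 rad → d_gc = Rσ = 10518.2 km
Rhumb: Δφ = +1.2339, Δλ = +1.6249, Δψ = +1.6542, q = Δφ/Δψ = 0.7459 → d_rh = R√(Δφ²+q²Δλ²) = 11005.8 km
Excess = (11005.8 − 10518.2) / 10518.2 = 487.6 / 10518.2 = 4.64% ≈ 4.6%

4.6%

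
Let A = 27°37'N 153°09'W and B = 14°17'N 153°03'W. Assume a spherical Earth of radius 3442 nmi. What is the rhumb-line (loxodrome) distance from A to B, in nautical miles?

Δψ = ln[tan(π/4+φ₂/2)/tan(π/4+φ₁/2)] = -0.2499;  Δφ = -0.2327 rad,  Δλ = +0.0017 rad
q = Δφ/Δψ = 0.9312
d = R·√(Δφ² + q²Δλ²) = 3442·0.23272 = 801 nmi

801 nmi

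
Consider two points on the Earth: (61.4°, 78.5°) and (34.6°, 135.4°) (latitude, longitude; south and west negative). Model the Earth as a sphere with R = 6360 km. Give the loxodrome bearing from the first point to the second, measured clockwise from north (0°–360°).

126.0°

Δψ = ln[tan(π/4+φ₂/2)/tan(π/4+φ₁/2)] = -0.7226
Δλ = +0.9931 rad (taken the short way round)
course = atan2(Δλ, Δψ) = 126.04°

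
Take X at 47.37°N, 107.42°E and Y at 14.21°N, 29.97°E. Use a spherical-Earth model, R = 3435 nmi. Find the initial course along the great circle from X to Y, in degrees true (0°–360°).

270.7°

θ = atan2( sin Δλ·cos φ₂ ,  cos φ₁ sin φ₂ − sin φ₁ cos φ₂ cos Δλ )
  = atan2(-0.9462, +0.0113) = 270.68°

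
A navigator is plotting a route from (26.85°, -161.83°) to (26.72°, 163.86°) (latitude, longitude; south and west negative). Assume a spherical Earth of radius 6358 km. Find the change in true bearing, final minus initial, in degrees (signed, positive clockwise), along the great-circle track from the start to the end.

Initial bearing θ₁ = atan2(sin Δλ cos φ₂, cos φ₁ sin φ₂ − sin φ₁ cos φ₂ cos Δλ) = 277.68°
Final bearing θ₂ = (initial bearing from the destination back to the start) + 180° = 261.84°
Δθ = θ₂ − θ₁ = -15.8°

-15.8°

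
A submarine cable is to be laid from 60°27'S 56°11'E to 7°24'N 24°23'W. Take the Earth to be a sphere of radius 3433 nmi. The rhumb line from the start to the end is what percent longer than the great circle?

2.5%

Great circle: σ = 1.6027 rad → d_gc = Rσ = 5502.0 nmi
Rhumb: Δφ = +1.1842, Δλ = -1.4062, Δψ = +1.4623, q = Δφ/Δψ = 0.8098 → d_rh = R√(Δφ²+q²Δλ²) = 5640.0 nmi
Excess = (5640.0 − 5502.0) / 5502.0 = 138.0 / 5502.0 = 2.51% ≈ 2.5%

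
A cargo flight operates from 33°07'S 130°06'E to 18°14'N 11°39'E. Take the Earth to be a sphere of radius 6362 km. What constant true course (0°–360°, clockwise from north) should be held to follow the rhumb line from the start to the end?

Meridional parts: M(φ₁)=-0.6132, M(φ₂)=+0.3237 → ΔM = +0.9369;  Δλ = -2.0673 rad
tan C = Δλ / ΔM = -2.2066 → C = 294.38°

294.4°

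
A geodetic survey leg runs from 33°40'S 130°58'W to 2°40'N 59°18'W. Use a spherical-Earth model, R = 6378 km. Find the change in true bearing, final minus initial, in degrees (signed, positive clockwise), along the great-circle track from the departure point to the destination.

-23.0°

At departure: θ₁ = atan2(sin Δλ cos φ₂, cos φ₁ sin φ₂ − sin φ₁ cos φ₂ cos Δλ) = 77.35°
At arrival: θ₂ = atan2(sin Δλ cos φ₁, −cos φ₂ sin φ₁ + sin φ₂ cos φ₁ cos Δλ) = 54.38°
Δθ = θ₂ − θ₁ = -23.0°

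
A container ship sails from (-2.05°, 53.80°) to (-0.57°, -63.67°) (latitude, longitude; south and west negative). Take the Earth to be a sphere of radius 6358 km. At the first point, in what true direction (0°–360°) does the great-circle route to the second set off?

268.3°

θ = atan2( sin Δλ·cos φ₂ ,  cos φ₁ sin φ₂ − sin φ₁ cos φ₂ cos Δλ )
  = atan2(-0.8872, -0.0264) = 268.29°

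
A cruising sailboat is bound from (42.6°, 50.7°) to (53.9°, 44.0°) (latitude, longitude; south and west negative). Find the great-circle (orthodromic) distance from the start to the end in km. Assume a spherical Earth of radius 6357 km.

1346 km

cos σ = sin φ₁ sin φ₂ + cos φ₁ cos φ₂ cos Δλ
      = sin(42.60°)sin(53.90°) + cos(42.60°)cos(53.90°)cos(-6.70°) = 0.9777
σ = 12.136° → d = Rσ = 6357·0.21181 = 1346 km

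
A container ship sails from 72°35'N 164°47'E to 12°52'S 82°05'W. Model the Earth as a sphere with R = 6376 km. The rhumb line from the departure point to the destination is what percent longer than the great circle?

Great circle: σ = 1.9040 rad → d_gc = Rσ = 12140.2 km
Rhumb: Δφ = -1.4914, Δλ = +1.9745, Δψ = -2.1027, q = Δφ/Δψ = 0.7093 → d_rh = R√(Δφ²+q²Δλ²) = 13044.5 km
Excess = (13044.5 − 12140.2) / 12140.2 = 904.3 / 12140.2 = 7.449% ≈ 7.4%

7.4%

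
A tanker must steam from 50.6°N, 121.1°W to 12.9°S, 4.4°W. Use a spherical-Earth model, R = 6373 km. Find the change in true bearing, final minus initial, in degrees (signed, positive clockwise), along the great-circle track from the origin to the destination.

+63.3°

Initial bearing θ₁ = atan2(sin Δλ cos φ₂, cos φ₁ sin φ₂ − sin φ₁ cos φ₂ cos Δλ) = 77.27°
Final bearing θ₂ = (initial bearing from the destination back to the start) + 180° = 140.57°
Δθ = θ₂ − θ₁ = +63.3°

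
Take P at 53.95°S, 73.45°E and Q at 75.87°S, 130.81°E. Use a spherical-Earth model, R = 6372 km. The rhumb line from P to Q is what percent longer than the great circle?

3.5%

Great circle: σ = 0.5325 rad → d_gc = Rσ = 3393.2 km
Rhumb: Δφ = -0.3826, Δλ = +1.0011, Δψ = -0.9653, q = Δφ/Δψ = 0.3963 → d_rh = R√(Δφ²+q²Δλ²) = 3512.1 km
Excess = (3512.1 − 3393.2) / 3393.2 = 118.9 / 3393.2 = 3.50% ≈ 3.5%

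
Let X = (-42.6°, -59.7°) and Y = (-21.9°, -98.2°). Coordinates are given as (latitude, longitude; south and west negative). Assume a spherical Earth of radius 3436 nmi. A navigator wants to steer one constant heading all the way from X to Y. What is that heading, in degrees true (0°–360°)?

302.7°

Δψ = ln[tan(π/4+φ₂/2)/tan(π/4+φ₁/2)] = +0.4314
Δλ = -0.6720 rad (taken the short way round)
course = atan2(Δλ, Δψ) = 302.70°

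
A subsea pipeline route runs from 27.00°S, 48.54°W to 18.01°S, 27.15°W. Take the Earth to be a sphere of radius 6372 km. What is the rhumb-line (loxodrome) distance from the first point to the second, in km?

2412 km

Rhumb course C = atan2(Δλ, Δψ) with Δψ = ln[tan(π/4+φ₂/2)/tan(π/4+φ₁/2)] = +0.1701, Δλ = +0.3733 → C = 65.51°
d = R·|Δφ| / |cos C| = 6372·0.15691 / 0.41457 = 2412 km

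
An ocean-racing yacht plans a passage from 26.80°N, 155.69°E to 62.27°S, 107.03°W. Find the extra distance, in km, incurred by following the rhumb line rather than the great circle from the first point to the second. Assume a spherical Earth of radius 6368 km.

336 km

Great circle: cos σ = sin φ₁ sin φ₂ + cos φ₁ cos φ₂ cos Δλ,  σ = 2.0395 rad → d_gc = 12987.5 km
Rhumb line: Δψ = -1.8849, q = Δφ/Δψ = 0.8248, d_rh = R√(Δφ²+q²Δλ²) = 13323.6 km
Excess = 13323.6 − 12987.5 = 336.1 ≈ 336 km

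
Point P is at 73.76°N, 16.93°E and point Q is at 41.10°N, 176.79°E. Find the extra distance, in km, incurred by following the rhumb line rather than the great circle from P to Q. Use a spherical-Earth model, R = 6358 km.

Great circle: cos σ = sin φ₁ sin φ₂ + cos φ₁ cos φ₂ cos Δλ,  σ = 1.1227 rad → d_gc = 7137.9 km
Rhumb line: Δψ = -1.1590, q = Δφ/Δψ = 0.4918, d_rh = R√(Δφ²+q²Δλ²) = 9447.5 km
Excess = 9447.5 − 7137.9 = 2309.6 ≈ 2310 km

2310 km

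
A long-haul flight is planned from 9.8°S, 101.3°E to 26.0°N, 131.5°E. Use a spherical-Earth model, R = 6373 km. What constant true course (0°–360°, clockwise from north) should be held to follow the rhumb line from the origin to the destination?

39.4°

Δψ = ln[tan(π/4+φ₂/2)/tan(π/4+φ₁/2)] = +0.6421
Δλ = +0.5271 rad (taken the short way round)
course = atan2(Δλ, Δψ) = 39.38°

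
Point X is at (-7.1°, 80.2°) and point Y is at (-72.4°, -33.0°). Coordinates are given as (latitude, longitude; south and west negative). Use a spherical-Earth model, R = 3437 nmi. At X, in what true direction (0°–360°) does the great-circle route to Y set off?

196.1°

N = sin Δλ·cos φ₂ = -0.2779;  D = cos φ₁ sin φ₂ − sin φ₁ cos φ₂ cos Δλ = -0.9606
initial course = atan2(N, D) = 196.14°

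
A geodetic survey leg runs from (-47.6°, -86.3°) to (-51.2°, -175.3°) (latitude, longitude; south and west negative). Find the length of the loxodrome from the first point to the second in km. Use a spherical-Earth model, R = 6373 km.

Δψ = ln[tan(π/4+φ₂/2)/tan(π/4+φ₁/2)] = -0.0966;  Δφ = -0.0628 rad,  Δλ = -1.5533 rad
q = Δφ/Δψ = 0.6504
d = R·√(Δφ² + q²Δλ²) = 6373·1.01221 = 6451 km

6451 km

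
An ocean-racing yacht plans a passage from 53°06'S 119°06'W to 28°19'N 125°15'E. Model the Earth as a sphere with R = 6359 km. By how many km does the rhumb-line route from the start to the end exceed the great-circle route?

327 km

Great circle: cos σ = sin φ₁ sin φ₂ + cos φ₁ cos φ₂ cos Δλ,  σ = 2.2245 rad → d_gc = 14145.6 km
Rhumb line: Δψ = +1.6134, q = Δφ/Δψ = 0.8807, d_rh = R√(Δφ²+q²Δλ²) = 14472.3 km
Excess = 14472.3 − 14145.6 = 326.7 ≈ 327 km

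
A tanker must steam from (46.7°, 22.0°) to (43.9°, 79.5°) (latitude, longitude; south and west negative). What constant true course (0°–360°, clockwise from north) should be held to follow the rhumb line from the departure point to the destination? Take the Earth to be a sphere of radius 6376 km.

Δψ = ln[tan(π/4+φ₂/2)/tan(π/4+φ₁/2)] = -0.0695
Δλ = +1.0036 rad (taken the short way round)
course = atan2(Δλ, Δψ) = 93.96°

94.0°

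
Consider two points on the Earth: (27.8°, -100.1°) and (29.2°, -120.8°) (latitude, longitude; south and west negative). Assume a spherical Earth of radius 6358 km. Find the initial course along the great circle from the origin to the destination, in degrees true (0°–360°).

279.3°

θ = atan2( sin Δλ·cos φ₂ ,  cos φ₁ sin φ₂ − sin φ₁ cos φ₂ cos Δλ )
  = atan2(-0.3086, +0.0507) = 279.33°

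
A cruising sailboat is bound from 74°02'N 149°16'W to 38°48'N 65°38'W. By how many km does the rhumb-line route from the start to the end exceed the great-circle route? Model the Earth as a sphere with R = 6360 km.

387 km

Great circle: cos σ = sin φ₁ sin φ₂ + cos φ₁ cos φ₂ cos Δλ,  σ = 0.8941 rad → d_gc = 5686.6 km
Rhumb line: Δψ = -1.2286, q = Δφ/Δψ = 0.5005, d_rh = R√(Δφ²+q²Δλ²) = 6073.5 km
Excess = 6073.5 − 5686.6 = 386.9 ≈ 387 km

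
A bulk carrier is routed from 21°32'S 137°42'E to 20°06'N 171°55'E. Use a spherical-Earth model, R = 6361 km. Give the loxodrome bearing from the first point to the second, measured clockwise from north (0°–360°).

Δψ = ln[tan(π/4+φ₂/2)/tan(π/4+φ₁/2)] = +0.7432
Δλ = +0.5972 rad (taken the short way round)
course = atan2(Δλ, Δψ) = 38.78°

38.8°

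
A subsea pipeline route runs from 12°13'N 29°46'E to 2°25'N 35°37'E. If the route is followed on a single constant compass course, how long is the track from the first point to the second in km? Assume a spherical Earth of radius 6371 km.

1266 km

Δψ = ln[tan(π/4+φ₂/2)/tan(π/4+φ₁/2)] = -0.1727;  Δφ = -0.1710 rad,  Δλ = +0.1021 rad
q = Δφ/Δψ = 0.9906
d = R·√(Δφ² + q²Δλ²) = 6371·0.19871 = 1266 km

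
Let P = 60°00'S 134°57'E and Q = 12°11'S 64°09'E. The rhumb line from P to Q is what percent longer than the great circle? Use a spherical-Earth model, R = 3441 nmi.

Great circle: σ = 1.2202 rad → d_gc = Rσ = 4198.6 nmi
Rhumb: Δφ = +0.8346, Δλ = -1.2357, Δψ = +1.1027, q = Δφ/Δψ = 0.7568 → d_rh = R√(Δφ²+q²Δλ²) = 4313.1 nmi
Excess = (4313.1 − 4198.6) / 4198.6 = 114.5 / 4198.6 = 2.73% ≈ 2.7%

2.7%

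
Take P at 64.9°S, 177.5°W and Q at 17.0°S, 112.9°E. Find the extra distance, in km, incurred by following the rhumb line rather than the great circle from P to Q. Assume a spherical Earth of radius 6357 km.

Great circle: cos σ = sin φ₁ sin φ₂ + cos φ₁ cos φ₂ cos Δλ,  σ = 1.1525 rad → d_gc = 7326.7 km
Rhumb line: Δψ = +1.2012, q = Δφ/Δψ = 0.6960, d_rh = R√(Δφ²+q²Δλ²) = 7558.5 km
Excess = 7558.5 − 7326.7 = 231.8 ≈ 232 km

232 km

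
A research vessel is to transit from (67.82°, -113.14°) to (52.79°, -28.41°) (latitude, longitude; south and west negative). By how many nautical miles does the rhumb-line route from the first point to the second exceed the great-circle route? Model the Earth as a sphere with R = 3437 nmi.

185 nmi

Great circle: cos σ = sin φ₁ sin φ₂ + cos φ₁ cos φ₂ cos Δλ,  σ = 0.7098 rad → d_gc = 2439.8 nmi
Rhumb line: Δψ = -0.5408, q = Δφ/Δψ = 0.4850, d_rh = R√(Δφ²+q²Δλ²) = 2625.0 nmi
Excess = 2625.0 − 2439.8 = 185.2 ≈ 185 nmi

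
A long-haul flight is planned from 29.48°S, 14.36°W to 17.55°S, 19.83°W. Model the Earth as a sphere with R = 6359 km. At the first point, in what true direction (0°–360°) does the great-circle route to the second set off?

θ = atan2( sin Δλ·cos φ₂ ,  cos φ₁ sin φ₂ − sin φ₁ cos φ₂ cos Δλ )
  = atan2(-0.0909, +0.2046) = 336.05°

336.0°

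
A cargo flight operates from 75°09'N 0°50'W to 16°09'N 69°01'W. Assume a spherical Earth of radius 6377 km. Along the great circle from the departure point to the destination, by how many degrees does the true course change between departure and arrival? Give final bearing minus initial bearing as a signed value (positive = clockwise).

-58.2°

At departure: θ₁ = atan2(sin Δλ cos φ₂, cos φ₁ sin φ₂ − sin φ₁ cos φ₂ cos Δλ) = 252.93°
At arrival: θ₂ = atan2(sin Δλ cos φ₁, −cos φ₂ sin φ₁ + sin φ₂ cos φ₁ cos Δλ) = 194.78°
Δθ = θ₂ − θ₁ = -58.2°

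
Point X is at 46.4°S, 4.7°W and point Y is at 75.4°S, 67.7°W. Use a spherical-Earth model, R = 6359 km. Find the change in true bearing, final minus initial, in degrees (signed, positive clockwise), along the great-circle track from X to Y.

+57.9°

At departure: θ₁ = atan2(sin Δλ cos φ₂, cos φ₁ sin φ₂ − sin φ₁ cos φ₂ cos Δλ) = 201.02°
At arrival: θ₂ = atan2(sin Δλ cos φ₁, −cos φ₂ sin φ₁ + sin φ₂ cos φ₁ cos Δλ) = 258.91°
Δθ = θ₂ − θ₁ = +57.9°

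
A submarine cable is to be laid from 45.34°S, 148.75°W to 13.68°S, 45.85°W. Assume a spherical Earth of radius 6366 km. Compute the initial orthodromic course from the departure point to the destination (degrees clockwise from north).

N = sin Δλ·cos φ₂ = +0.9471;  D = cos φ₁ sin φ₂ − sin φ₁ cos φ₂ cos Δλ = -0.3205
initial course = atan2(N, D) = 108.70°

108.7°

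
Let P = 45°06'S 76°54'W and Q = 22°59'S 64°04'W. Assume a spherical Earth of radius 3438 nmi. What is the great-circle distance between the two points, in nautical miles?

cos σ = sin φ₁ sin φ₂ + cos φ₁ cos φ₂ cos Δλ
      = sin(-45.10°)sin(-22.98°) + cos(-45.10°)cos(-22.98°)cos(12.83°) = 0.9102
σ = 24.469° → d = Rσ = 3438·0.42706 = 1468 nmi

1468 nmi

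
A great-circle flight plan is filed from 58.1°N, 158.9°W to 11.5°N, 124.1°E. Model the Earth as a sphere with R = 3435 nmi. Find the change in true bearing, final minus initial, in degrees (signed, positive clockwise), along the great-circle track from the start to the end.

-52.6°

Initial bearing θ₁ = atan2(sin Δλ cos φ₂, cos φ₁ sin φ₂ − sin φ₁ cos φ₂ cos Δλ) = 265.10°
Final bearing θ₂ = (initial bearing from the destination back to the start) + 180° = 212.50°
Δθ = θ₂ − θ₁ = -52.6°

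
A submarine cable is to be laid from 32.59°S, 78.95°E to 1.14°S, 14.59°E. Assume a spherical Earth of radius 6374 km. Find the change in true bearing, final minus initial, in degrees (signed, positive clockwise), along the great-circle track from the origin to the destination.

+21.5°

At departure: θ₁ = atan2(sin Δλ cos φ₂, cos φ₁ sin φ₂ − sin φ₁ cos φ₂ cos Δλ) = 283.49°
At arrival: θ₂ = atan2(sin Δλ cos φ₁, −cos φ₂ sin φ₁ + sin φ₂ cos φ₁ cos Δλ) = 304.97°
Δθ = θ₂ − θ₁ = +21.5°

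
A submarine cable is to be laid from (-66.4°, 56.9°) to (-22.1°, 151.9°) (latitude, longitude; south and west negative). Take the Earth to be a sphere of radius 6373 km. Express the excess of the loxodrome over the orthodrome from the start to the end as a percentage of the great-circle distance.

7.0%

Great circle: σ = 1.2530 rad → d_gc = Rσ = 7985.7 km
Rhumb: Δφ = +0.7732, Δλ = +1.6581, Δψ = +1.1702, q = Δφ/Δψ = 0.6607 → d_rh = R√(Δφ²+q²Δλ²) = 8545.5 km
Excess = (8545.5 − 7985.7) / 7985.7 = 559.8 / 7985.7 = 7.01% ≈ 7.0%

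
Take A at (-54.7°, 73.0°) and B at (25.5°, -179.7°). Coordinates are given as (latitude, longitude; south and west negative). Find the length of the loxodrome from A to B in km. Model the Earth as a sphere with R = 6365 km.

13688 km

Rhumb course C = atan2(Δλ, Δψ) with Δψ = ln[tan(π/4+φ₂/2)/tan(π/4+φ₁/2)] = +1.6057, Δλ = +1.8727 → C = 49.39°
d = R·|Δφ| / |cos C| = 6365·1.39975 / 0.65090 = 13688 km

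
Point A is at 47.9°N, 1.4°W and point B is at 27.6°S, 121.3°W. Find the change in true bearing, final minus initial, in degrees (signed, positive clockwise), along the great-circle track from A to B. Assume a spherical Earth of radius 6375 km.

-42.1°

Initial bearing θ₁ = atan2(sin Δλ cos φ₂, cos φ₁ sin φ₂ − sin φ₁ cos φ₂ cos Δλ) = 271.28°
Final bearing θ₂ = (initial bearing from the destination back to the start) + 180° = 229.14°
Δθ = θ₂ − θ₁ = -42.1°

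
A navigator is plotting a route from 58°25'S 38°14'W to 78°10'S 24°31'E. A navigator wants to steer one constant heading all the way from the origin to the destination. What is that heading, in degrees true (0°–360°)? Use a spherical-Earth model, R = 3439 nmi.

132.5°

Δψ = ln[tan(π/4+φ₂/2)/tan(π/4+φ₁/2)] = -1.0039
Δλ = +1.0952 rad (taken the short way round)
course = atan2(Δλ, Δψ) = 132.51°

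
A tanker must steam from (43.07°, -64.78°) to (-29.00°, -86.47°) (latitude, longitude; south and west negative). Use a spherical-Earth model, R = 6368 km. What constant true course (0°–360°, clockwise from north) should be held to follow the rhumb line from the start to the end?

Δψ = ln[tan(π/4+φ₂/2)/tan(π/4+φ₁/2)] = -1.3638
Δλ = -0.3786 rad (taken the short way round)
course = atan2(Δλ, Δψ) = 195.51°

195.5°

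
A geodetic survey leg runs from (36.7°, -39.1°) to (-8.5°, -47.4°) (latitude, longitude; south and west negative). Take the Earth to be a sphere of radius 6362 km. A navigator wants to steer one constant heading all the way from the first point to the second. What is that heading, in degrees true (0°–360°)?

Meridional parts: M(φ₁)=+0.6894, M(φ₂)=-0.1489 → ΔM = -0.8383;  Δλ = -0.1449 rad
tan C = Δλ / ΔM = +0.1728 → C = 189.80°

189.8°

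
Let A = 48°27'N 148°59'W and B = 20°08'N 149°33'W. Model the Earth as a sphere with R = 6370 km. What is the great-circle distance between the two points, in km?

Haversine: a = sin²(Δφ/2)+cos φ₁ cos φ₂ sin²(Δλ/2) = 0.05985;  σ = 2·atan2(√a,√(1−a))
σ = 28.320° → d = Rσ = 6370·0.49428 = 3149 km

3149 km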